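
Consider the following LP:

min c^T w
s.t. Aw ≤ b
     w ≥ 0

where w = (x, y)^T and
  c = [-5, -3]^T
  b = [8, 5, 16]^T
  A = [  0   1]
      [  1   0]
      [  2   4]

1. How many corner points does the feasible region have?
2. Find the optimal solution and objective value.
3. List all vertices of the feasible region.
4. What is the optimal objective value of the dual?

1. 4
2. x = 5, y = 1.5, z = -29.5
3. (0, 0), (5, 0), (5, 1.5), (0, 4)
4. -29.5 (by strong duality, equal to the primal optimum)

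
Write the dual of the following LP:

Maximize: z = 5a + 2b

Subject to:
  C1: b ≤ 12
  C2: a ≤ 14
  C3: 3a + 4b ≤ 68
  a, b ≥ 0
Minimize: z = 12y1 + 14y2 + 68y3

Subject to:
  C1: -y2 - 3y3 ≤ -5
  C2: -y1 - 4y3 ≤ -2
  y1, y2, y3 ≥ 0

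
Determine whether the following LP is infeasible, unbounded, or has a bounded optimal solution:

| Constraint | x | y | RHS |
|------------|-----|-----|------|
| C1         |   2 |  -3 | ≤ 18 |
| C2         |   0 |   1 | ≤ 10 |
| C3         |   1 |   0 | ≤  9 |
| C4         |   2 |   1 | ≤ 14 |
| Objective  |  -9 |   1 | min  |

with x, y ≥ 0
The point (7, 0) satisfies every constraint, so the LP is feasible; the constraints give x ≤ 9 and y ≤ 10, which with x, y ≥ 0 keep the feasible region inside a bounded box. A feasible, bounded LP attains a finite optimum at a vertex.

Feasible with finite optimum z* = -63 at (7, 0).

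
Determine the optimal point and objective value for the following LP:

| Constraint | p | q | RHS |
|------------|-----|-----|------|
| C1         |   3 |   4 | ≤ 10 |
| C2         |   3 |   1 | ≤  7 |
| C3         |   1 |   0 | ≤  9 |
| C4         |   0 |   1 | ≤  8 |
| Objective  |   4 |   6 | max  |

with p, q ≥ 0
Each vertex is the intersection of two constraint boundaries that also satisfies all remaining constraints:
  p = 0 and q = 0 → (0, 0)
  3p + q = 7 and q = 0 → (2.333, 0)
  3p + 4q = 10 and 3p + q = 7 → (2, 1)
  3p + 4q = 10 and p = 0 → (0, 2.5)

Evaluating z = 4p + 6q at each vertex:
  (0, 0): z = 0
  (2.333, 0): z = 9.333
  (2, 1): z = 14
  (0, 2.5): z = 15

The maximum is at (0, 2.5) with z = 15.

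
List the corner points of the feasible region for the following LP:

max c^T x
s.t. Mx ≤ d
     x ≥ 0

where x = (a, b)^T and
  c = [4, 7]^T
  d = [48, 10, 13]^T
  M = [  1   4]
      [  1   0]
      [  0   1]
Each vertex is the intersection of two constraint boundaries that also satisfies all remaining constraints:
  a = 0 and b = 0 → (0, 0)
  a = 10 and b = 0 → (10, 0)
  a + 4b = 48 and a = 10 → (10, 9.5)
  a + 4b = 48 and a = 0 → (0, 12)

Vertices: (0, 0), (10, 0), (10, 9.5), (0, 12)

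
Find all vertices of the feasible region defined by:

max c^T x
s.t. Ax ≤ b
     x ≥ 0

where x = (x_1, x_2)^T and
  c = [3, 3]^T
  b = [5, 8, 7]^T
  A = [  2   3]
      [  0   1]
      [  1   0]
Each vertex is the intersection of two constraint boundaries that also satisfies all remaining constraints:
  x_1 = 0 and x_2 = 0 → (0, 0)
  2x_1 + 3x_2 = 5 and x_2 = 0 → (2.5, 0)
  2x_1 + 3x_2 = 5 and x_1 = 0 → (0, 1.667)

Vertices: (0, 0), (2.5, 0), (0, 1.667)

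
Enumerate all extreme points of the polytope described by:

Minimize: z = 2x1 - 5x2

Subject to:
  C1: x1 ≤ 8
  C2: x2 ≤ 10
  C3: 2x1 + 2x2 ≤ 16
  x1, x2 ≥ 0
Each vertex is the intersection of two constraint boundaries that also satisfies all remaining constraints:
  x1 = 0 and x2 = 0 → (0, 0)
  x1 = 8 and 2x1 + 2x2 = 16 → (8, 0)
  2x1 + 2x2 = 16 and x1 = 0 → (0, 8)

Vertices: (0, 0), (8, 0), (0, 8)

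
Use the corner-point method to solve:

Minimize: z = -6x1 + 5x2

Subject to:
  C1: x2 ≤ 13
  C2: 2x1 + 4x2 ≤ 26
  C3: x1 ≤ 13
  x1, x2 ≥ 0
Each vertex is the intersection of two constraint boundaries that also satisfies all remaining constraints:
  x1 = 0 and x2 = 0 → (0, 0)
  2x1 + 4x2 = 26 and x1 = 13 → (13, 0)
  2x1 + 4x2 = 26 and x1 = 0 → (0, 6.5)

Evaluating z = -6x1 + 5x2 at each vertex:
  (0, 0): z = 0
  (13, 0): z = -78
  (0, 6.5): z = 32.5

The minimum is at (13, 0) with z = -78.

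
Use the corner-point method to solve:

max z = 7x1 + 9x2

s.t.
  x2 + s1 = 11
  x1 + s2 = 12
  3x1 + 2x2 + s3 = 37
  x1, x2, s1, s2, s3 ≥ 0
x1 = 5, x2 = 11, z = 134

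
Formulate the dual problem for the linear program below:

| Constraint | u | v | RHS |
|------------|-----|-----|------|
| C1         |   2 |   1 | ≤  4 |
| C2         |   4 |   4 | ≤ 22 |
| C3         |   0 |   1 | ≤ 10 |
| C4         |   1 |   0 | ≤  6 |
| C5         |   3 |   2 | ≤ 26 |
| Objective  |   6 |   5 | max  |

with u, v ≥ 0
Minimize: z = 4y1 + 22y2 + 10y3 + 6y4 + 26y5

Subject to:
  C1: -2y1 - 4y2 - y4 - 3y5 ≤ -6
  C2: -y1 - 4y2 - y3 - 2y5 ≤ -5
  y1, y2, y3, y4, y5 ≥ 0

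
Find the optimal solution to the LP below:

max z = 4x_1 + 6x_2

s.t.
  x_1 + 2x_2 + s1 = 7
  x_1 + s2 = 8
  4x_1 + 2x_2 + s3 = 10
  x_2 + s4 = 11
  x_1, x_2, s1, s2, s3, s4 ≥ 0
x_1 = 1, x_2 = 3, z = 22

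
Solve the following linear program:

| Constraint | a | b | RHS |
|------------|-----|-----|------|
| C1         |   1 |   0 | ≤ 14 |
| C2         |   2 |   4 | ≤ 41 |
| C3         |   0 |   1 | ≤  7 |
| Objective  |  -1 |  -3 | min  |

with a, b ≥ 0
a = 6.5, b = 7, z = -27.5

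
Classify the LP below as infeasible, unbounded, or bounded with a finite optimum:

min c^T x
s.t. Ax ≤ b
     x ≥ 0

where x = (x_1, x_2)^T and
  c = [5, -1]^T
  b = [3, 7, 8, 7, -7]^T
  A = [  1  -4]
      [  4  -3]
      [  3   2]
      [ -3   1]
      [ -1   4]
One constraint requires x_1 - 4x_2 ≤ 3, while the constraint -x_1 + 4x_2 ≤ -7 is equivalent to x_1 - 4x_2 ≥ 7. Together they would need 7 ≤ x_1 - 4x_2 ≤ 3, which is impossible since 7 > 3. No point satisfies all constraints.

The feasible region is empty; the LP is infeasible.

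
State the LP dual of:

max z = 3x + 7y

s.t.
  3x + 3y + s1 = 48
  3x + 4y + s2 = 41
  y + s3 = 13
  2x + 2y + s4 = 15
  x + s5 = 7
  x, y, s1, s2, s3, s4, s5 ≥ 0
Minimize: z = 48y1 + 41y2 + 13y3 + 15y4 + 7y5

Subject to:
  C1: -3y1 - 3y2 - 2y4 - y5 ≤ -3
  C2: -3y1 - 4y2 - y3 - 2y4 ≤ -7
  y1, y2, y3, y4, y5 ≥ 0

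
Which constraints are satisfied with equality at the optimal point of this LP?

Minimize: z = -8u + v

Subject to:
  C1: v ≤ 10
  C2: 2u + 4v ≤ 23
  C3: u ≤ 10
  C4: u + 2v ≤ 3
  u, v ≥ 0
Optimal: u = 3, v = 0
Slack at optimum:
  C1: slack = 10
  C2: slack = 17
  C3: slack = 7
  C4: slack = 0 (binding)
  u ≥ 0: u = 3
  v ≥ 0: v = 0 (binding)
Binding constraints: C4, v ≥ 0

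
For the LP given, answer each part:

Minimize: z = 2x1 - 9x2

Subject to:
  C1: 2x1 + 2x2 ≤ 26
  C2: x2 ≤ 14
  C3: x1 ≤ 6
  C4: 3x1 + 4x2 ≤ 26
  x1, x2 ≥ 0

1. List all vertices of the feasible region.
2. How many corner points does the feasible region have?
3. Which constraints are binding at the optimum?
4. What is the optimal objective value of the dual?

1. (0, 0), (6, 0), (6, 2), (0, 6.5)
2. 4
3. C4, x1 ≥ 0
4. -58.5 (by strong duality, equal to the primal optimum)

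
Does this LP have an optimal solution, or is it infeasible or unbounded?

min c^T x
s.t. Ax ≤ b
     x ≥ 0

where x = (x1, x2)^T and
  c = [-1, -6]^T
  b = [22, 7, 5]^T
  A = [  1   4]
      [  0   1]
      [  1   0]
The point (0, 5.5) satisfies every constraint, so the LP is feasible; the constraints give x1 ≤ 5 and x2 ≤ 7, which with x1, x2 ≥ 0 keep the feasible region inside a bounded box. A feasible, bounded LP attains a finite optimum at a vertex.

Bounded optimum: z* = -33 at (0, 5.5).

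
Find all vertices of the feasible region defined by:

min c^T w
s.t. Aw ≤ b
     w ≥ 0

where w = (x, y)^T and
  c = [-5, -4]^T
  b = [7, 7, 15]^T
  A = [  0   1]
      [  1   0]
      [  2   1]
Each vertex is the intersection of two constraint boundaries that also satisfies all remaining constraints:
  x = 0 and y = 0 → (0, 0)
  x = 7 and y = 0 → (7, 0)
  x = 7 and 2x + y = 15 → (7, 1)
  y = 7 and 2x + y = 15 → (4, 7)
  y = 7 and x = 0 → (0, 7)

Vertices: (0, 0), (7, 0), (7, 1), (4, 7), (0, 7)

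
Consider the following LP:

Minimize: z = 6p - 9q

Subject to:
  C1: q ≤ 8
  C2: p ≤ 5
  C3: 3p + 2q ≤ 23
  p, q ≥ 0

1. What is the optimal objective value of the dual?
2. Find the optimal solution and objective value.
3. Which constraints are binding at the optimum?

1. -72 (by strong duality, equal to the primal optimum)
2. p = 0, q = 8, z = -72
3. C1, p ≥ 0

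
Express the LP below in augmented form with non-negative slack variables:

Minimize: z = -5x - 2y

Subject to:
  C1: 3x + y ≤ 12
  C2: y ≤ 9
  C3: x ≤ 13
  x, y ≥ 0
min z = -5x - 2y

s.t.
  3x + y + s1 = 12
  y + s2 = 9
  x + s3 = 13
  x, y, s1, s2, s3 ≥ 0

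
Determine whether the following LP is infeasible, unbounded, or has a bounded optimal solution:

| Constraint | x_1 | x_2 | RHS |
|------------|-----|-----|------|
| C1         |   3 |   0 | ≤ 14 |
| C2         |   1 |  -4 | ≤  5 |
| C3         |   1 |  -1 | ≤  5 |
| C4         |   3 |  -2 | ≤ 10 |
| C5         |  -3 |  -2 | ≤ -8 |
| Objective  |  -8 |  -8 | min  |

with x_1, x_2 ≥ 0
Feasible point: (2, 1) satisfies every constraint, so the LP is feasible.
Direction d = (0, 1): for each constraint row a, a·d ≤ 0 —
  (3)(0) + (0)(1) = 0 ≤ 0
  (1)(0) + (-4)(1) = -4 ≤ 0
  (1)(0) + (-1)(1) = -1 ≤ 0
  (3)(0) + (-2)(1) = -2 ≤ 0
  (-3)(0) + (-2)(1) = -2 ≤ 0
and d ≥ 0, so (2, 1) + t·d stays feasible for every t ≥ 0. Along this ray z = -8x_1 - 8x_2 changes by -8 per unit t, so z → −∞.

The LP is unbounded; z can be made arbitrarily small.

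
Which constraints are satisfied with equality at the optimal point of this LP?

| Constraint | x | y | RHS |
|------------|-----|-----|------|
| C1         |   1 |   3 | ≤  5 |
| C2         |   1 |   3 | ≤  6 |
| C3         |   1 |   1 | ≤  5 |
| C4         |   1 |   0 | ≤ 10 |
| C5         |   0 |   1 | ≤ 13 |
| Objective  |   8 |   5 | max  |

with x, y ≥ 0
Optimal: x = 5, y = 0
Binding: C1, C3, y ≥ 0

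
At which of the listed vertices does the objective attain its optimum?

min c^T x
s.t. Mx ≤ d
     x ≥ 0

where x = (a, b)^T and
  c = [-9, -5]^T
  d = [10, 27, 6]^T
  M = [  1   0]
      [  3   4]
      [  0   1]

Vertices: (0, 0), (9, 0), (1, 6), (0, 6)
(9, 0) with z = -81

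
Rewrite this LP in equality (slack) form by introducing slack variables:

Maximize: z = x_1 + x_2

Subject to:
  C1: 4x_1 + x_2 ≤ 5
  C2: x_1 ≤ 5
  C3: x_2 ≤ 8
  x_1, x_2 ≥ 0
max z = x_1 + x_2

s.t.
  4x_1 + x_2 + s1 = 5
  x_1 + s2 = 5
  x_2 + s3 = 8
  x_1, x_2, s1, s2, s3 ≥ 0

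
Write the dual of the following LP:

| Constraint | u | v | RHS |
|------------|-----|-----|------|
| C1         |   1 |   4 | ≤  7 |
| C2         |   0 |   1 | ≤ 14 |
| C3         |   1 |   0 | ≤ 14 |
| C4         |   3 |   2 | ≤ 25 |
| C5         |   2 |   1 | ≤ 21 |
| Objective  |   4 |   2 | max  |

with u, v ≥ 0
Minimize: z = 7y1 + 14y2 + 14y3 + 25y4 + 21y5

Subject to:
  C1: -y1 - y3 - 3y4 - 2y5 ≤ -4
  C2: -4y1 - y2 - 2y4 - y5 ≤ -2
  y1, y2, y3, y4, y5 ≥ 0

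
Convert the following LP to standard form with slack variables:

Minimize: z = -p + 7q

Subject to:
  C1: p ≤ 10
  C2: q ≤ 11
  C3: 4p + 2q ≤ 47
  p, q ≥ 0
min z = -p + 7q

s.t.
  p + s1 = 10
  q + s2 = 11
  4p + 2q + s3 = 47
  p, q, s1, s2, s3 ≥ 0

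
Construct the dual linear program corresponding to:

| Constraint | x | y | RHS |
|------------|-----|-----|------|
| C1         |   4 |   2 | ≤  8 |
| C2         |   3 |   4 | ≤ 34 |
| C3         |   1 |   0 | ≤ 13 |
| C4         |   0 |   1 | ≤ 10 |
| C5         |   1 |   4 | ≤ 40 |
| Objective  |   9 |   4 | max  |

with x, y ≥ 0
Minimize: z = 8y1 + 34y2 + 13y3 + 10y4 + 40y5

Subject to:
  C1: -4y1 - 3y2 - y3 - y5 ≤ -9
  C2: -2y1 - 4y2 - y4 - 4y5 ≤ -4
  y1, y2, y3, y4, y5 ≥ 0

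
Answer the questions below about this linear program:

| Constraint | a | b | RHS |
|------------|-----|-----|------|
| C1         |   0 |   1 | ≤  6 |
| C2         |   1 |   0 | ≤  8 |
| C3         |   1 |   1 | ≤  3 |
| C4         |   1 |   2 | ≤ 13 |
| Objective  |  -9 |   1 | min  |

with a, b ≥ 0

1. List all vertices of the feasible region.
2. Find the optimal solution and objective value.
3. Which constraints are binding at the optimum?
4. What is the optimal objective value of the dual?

1. (0, 0), (3, 0), (0, 3)
2. a = 3, b = 0, z = -27
3. C3, b ≥ 0
4. -27 (by strong duality, equal to the primal optimum)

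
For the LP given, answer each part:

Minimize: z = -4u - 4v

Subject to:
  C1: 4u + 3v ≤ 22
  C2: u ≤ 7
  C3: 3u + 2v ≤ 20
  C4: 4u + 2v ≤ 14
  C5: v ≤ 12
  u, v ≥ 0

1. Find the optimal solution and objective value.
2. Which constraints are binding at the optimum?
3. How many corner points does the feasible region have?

1. u = 0, v = 7, z = -28
2. C4, u ≥ 0
3. 3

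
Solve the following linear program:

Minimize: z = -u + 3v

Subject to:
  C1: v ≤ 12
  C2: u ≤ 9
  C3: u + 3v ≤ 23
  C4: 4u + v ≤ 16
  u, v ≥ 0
Each vertex is the intersection of two constraint boundaries that also satisfies all remaining constraints:
  u = 0 and v = 0 → (0, 0)
  4u + v = 16 and v = 0 → (4, 0)
  u + 3v = 23 and 4u + v = 16 → (2.273, 6.909)
  u + 3v = 23 and u = 0 → (0, 7.667)

Evaluating z = -u + 3v at each vertex:
  (0, 0): z = 0
  (4, 0): z = -4
  (2.273, 6.909): z = 18.45
  (0, 7.667): z = 23

The minimum is at (4, 0) with z = -4.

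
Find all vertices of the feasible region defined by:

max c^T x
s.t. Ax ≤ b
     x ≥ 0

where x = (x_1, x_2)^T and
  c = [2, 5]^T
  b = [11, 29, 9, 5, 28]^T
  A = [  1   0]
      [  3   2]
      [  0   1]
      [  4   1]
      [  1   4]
Each vertex is the intersection of two constraint boundaries that also satisfies all remaining constraints:
  x_1 = 0 and x_2 = 0 → (0, 0)
  4x_1 + x_2 = 5 and x_2 = 0 → (1.25, 0)
  4x_1 + x_2 = 5 and x_1 = 0 → (0, 5)

Vertices: (0, 0), (1.25, 0), (0, 5)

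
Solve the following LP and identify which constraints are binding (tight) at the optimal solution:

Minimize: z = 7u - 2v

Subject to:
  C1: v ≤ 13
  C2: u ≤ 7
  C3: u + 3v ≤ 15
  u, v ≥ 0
Optimal: u = 0, v = 5
Binding: C3, u ≥ 0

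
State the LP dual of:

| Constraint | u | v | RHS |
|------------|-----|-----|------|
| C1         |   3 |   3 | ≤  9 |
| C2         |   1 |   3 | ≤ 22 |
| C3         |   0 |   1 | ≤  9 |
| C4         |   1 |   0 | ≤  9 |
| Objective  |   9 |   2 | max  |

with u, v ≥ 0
Minimize: z = 9y1 + 22y2 + 9y3 + 9y4

Subject to:
  C1: -3y1 - y2 - y4 ≤ -9
  C2: -3y1 - 3y2 - y3 ≤ -2
  y1, y2, y3, y4 ≥ 0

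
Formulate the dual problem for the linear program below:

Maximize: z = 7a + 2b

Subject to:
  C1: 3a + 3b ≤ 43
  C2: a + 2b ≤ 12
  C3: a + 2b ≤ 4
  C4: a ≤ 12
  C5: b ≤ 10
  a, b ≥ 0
Minimize: z = 43y1 + 12y2 + 4y3 + 12y4 + 10y5

Subject to:
  C1: -3y1 - y2 - y3 - y4 ≤ -7
  C2: -3y1 - 2y2 - 2y3 - y5 ≤ -2
  y1, y2, y3, y4, y5 ≥ 0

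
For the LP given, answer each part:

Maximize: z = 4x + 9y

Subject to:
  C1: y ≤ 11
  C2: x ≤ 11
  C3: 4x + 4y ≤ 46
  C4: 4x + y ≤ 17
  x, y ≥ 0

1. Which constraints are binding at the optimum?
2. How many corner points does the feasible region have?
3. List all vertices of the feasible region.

1. C1, C3
2. 5
3. (0, 0), (4.25, 0), (1.833, 9.667), (0.5, 11), (0, 11)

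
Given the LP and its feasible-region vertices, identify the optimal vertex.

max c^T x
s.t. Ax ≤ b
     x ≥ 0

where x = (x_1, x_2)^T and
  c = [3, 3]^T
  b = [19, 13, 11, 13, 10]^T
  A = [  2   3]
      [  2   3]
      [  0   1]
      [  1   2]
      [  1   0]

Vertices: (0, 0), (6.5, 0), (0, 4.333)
Evaluating z = 3x_1 + 3x_2 at each vertex:
  (0, 0): z = 0
  (6.5, 0): z = 19.5
  (0, 4.333): z = 13

The largest value is z = 19.5, attained at (6.5, 0).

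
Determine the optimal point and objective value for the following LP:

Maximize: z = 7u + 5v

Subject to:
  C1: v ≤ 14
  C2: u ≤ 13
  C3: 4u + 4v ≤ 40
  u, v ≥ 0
Each vertex is the intersection of two constraint boundaries that also satisfies all remaining constraints:
  u = 0 and v = 0 → (0, 0)
  4u + 4v = 40 and v = 0 → (10, 0)
  4u + 4v = 40 and u = 0 → (0, 10)

Evaluating z = 7u + 5v at each vertex:
  (0, 0): z = 0
  (10, 0): z = 70
  (0, 10): z = 50

The maximum is at (10, 0) with z = 70.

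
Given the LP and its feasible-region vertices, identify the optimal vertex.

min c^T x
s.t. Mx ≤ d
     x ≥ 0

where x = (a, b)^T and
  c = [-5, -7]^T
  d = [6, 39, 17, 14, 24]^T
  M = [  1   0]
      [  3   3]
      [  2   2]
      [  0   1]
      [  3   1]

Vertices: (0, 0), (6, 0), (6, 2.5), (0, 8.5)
(0, 8.5) with z = -59.5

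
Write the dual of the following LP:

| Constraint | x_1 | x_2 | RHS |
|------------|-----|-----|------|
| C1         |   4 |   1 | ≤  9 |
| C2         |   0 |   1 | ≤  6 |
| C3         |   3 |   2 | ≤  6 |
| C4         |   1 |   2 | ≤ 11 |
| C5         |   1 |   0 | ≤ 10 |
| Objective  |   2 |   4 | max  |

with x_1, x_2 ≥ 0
Minimize: z = 9y1 + 6y2 + 6y3 + 11y4 + 10y5

Subject to:
  C1: -4y1 - 3y3 - y4 - y5 ≤ -2
  C2: -y1 - y2 - 2y3 - 2y4 ≤ -4
  y1, y2, y3, y4, y5 ≥ 0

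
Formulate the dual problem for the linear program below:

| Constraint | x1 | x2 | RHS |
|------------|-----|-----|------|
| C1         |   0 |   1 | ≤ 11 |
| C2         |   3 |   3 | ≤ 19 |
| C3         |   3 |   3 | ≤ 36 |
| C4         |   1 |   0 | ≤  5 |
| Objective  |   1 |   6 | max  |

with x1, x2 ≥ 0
Minimize: z = 11y1 + 19y2 + 36y3 + 5y4

Subject to:
  C1: -3y2 - 3y3 - y4 ≤ -1
  C2: -y1 - 3y2 - 3y3 ≤ -6
  y1, y2, y3, y4 ≥ 0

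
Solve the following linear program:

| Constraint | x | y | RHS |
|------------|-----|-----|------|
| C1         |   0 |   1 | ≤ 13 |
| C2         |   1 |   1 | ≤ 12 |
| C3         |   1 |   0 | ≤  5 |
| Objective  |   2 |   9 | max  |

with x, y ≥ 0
x = 0, y = 12, z = 108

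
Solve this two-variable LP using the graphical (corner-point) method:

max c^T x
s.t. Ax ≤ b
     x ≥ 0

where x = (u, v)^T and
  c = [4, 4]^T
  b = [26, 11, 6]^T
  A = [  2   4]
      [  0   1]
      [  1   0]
Each vertex is the intersection of two constraint boundaries that also satisfies all remaining constraints:
  u = 0 and v = 0 → (0, 0)
  u = 6 and v = 0 → (6, 0)
  2u + 4v = 26 and u = 6 → (6, 3.5)
  2u + 4v = 26 and u = 0 → (0, 6.5)

Evaluating z = 4u + 4v at each vertex:
  (0, 0): z = 0
  (6, 0): z = 24
  (6, 3.5): z = 38
  (0, 6.5): z = 26

The maximum is at (6, 3.5) with z = 38.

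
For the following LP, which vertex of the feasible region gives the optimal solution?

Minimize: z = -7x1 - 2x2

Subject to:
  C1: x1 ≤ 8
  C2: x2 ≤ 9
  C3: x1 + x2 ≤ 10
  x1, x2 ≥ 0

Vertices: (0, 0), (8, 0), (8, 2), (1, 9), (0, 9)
(8, 2) with z = -60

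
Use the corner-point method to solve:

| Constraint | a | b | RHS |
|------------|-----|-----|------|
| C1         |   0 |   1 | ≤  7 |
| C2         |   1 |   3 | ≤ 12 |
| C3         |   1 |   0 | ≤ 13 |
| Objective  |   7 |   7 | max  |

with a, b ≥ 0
Each vertex is the intersection of two constraint boundaries that also satisfies all remaining constraints:
  a = 0 and b = 0 → (0, 0)
  a + 3b = 12 and b = 0 → (12, 0)
  a + 3b = 12 and a = 0 → (0, 4)

Evaluating z = 7a + 7b at each vertex:
  (0, 0): z = 0
  (12, 0): z = 84
  (0, 4): z = 28

The maximum is at (12, 0) with z = 84.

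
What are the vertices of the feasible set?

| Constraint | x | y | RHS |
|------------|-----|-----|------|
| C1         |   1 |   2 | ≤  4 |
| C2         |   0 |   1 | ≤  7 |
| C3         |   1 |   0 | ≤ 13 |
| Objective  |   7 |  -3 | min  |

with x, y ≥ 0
Each vertex is the intersection of two constraint boundaries that also satisfies all remaining constraints:
  x = 0 and y = 0 → (0, 0)
  x + 2y = 4 and y = 0 → (4, 0)
  x + 2y = 4 and x = 0 → (0, 2)

Vertices: (0, 0), (4, 0), (0, 2)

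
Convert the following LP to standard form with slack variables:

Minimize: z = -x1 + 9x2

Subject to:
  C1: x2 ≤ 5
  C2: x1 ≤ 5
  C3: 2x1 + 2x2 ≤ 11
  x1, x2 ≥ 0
min z = -x1 + 9x2

s.t.
  x2 + s1 = 5
  x1 + s2 = 5
  2x1 + 2x2 + s3 = 11
  x1, x2, s1, s2, s3 ≥ 0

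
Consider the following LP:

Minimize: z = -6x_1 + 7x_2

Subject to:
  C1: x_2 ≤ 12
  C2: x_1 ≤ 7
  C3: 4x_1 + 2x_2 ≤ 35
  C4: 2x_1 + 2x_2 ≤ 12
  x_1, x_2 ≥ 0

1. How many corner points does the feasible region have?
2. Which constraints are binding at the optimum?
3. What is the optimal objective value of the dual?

1. 3
2. C4, x_2 ≥ 0
3. -36 (by strong duality, equal to the primal optimum)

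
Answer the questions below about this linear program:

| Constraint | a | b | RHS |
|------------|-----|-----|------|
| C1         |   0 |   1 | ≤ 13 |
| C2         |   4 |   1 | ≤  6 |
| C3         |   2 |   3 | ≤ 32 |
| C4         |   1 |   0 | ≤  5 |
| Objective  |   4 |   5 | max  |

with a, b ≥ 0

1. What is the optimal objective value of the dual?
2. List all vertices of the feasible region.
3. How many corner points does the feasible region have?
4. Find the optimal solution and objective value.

1. 30 (by strong duality, equal to the primal optimum)
2. (0, 0), (1.5, 0), (0, 6)
3. 3
4. a = 0, b = 6, z = 30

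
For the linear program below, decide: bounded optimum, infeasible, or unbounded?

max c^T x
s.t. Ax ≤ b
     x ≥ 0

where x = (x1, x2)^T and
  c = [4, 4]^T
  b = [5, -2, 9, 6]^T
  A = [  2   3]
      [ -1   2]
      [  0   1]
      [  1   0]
The point (2.5, 0) satisfies every constraint, so the LP is feasible; the constraints give x1 ≤ 6 and x2 ≤ 9, which with x1, x2 ≥ 0 keep the feasible region inside a bounded box. A feasible, bounded LP attains a finite optimum at a vertex.

Bounded optimum: z* = 10 at (2.5, 0).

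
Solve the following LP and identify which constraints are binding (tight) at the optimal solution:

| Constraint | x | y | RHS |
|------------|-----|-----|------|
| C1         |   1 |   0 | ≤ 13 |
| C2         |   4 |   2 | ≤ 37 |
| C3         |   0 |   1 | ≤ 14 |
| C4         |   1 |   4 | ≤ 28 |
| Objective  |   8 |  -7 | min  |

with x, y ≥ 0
Optimal: x = 0, y = 7
Slack at optimum:
  C1: slack = 13
  C2: slack = 23
  C3: slack = 7
  C4: slack = 0 (binding)
  x ≥ 0: x = 0 (binding)
  y ≥ 0: y = 7
Binding constraints: C4, x ≥ 0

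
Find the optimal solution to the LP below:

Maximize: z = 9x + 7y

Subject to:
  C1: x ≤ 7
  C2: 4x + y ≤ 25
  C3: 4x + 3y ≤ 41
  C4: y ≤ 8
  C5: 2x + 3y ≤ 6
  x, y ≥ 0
Each vertex is the intersection of two constraint boundaries that also satisfies all remaining constraints:
  x = 0 and y = 0 → (0, 0)
  2x + 3y = 6 and y = 0 → (3, 0)
  2x + 3y = 6 and x = 0 → (0, 2)

Evaluating z = 9x + 7y at each vertex:
  (0, 0): z = 0
  (3, 0): z = 27
  (0, 2): z = 14

The maximum is at (3, 0) with z = 27.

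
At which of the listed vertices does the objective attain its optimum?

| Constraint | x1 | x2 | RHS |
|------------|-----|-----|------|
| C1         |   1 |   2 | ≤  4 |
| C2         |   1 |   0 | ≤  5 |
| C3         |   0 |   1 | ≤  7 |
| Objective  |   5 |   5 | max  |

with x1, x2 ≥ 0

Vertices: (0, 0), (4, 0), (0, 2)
(4, 0) with z = 20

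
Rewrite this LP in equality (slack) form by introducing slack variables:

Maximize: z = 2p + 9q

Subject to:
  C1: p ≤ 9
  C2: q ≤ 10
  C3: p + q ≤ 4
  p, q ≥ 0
max z = 2p + 9q

s.t.
  p + s1 = 9
  q + s2 = 10
  p + q + s3 = 4
  p, q, s1, s2, s3 ≥ 0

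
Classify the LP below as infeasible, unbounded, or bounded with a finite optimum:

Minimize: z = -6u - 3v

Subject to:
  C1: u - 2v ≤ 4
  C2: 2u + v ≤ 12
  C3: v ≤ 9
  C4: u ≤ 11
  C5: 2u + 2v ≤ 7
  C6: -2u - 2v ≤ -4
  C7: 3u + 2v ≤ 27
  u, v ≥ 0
The point (3.5, 0) satisfies every constraint, so the LP is feasible; the constraints give u ≤ 11 and v ≤ 9, which with u, v ≥ 0 keep the feasible region inside a bounded box. A feasible, bounded LP attains a finite optimum at a vertex.

Evaluating z = -6u - 3v at each vertex:
  (2, 0): z = -12
  (3.5, 0): z = -21
  (0, 3.5): z = -10.5
  (0, 2): z = -6

The LP has an optimal solution: (3.5, 0) with z = -21.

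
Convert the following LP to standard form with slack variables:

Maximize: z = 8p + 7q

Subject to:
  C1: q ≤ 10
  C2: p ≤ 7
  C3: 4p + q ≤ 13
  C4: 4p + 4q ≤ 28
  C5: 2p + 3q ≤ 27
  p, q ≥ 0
max z = 8p + 7q

s.t.
  q + s1 = 10
  p + s2 = 7
  4p + q + s3 = 13
  4p + 4q + s4 = 28
  2p + 3q + s5 = 27
  p, q, s1, s2, s3, s4, s5 ≥ 0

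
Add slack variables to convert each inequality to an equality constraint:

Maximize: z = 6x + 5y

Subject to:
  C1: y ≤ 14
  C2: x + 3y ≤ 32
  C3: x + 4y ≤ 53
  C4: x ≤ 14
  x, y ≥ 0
max z = 6x + 5y

s.t.
  y + s1 = 14
  x + 3y + s2 = 32
  x + 4y + s3 = 53
  x + s4 = 14
  x, y, s1, s2, s3, s4 ≥ 0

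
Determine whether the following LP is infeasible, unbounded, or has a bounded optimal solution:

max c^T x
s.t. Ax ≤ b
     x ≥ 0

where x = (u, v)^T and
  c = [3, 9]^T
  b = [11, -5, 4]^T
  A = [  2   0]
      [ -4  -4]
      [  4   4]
One constraint requires 4u + 4v ≤ 4, while the constraint -4u - 4v ≤ -5 is equivalent to 4u + 4v ≥ 5. Together they would need 5 ≤ 4u + 4v ≤ 4, which is impossible since 5 > 4. No point satisfies all constraints.

Infeasible — the constraint set is empty.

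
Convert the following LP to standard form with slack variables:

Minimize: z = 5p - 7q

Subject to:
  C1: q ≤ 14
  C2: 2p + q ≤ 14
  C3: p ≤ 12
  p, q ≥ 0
min z = 5p - 7q

s.t.
  q + s1 = 14
  2p + q + s2 = 14
  p + s3 = 12
  p, q, s1, s2, s3 ≥ 0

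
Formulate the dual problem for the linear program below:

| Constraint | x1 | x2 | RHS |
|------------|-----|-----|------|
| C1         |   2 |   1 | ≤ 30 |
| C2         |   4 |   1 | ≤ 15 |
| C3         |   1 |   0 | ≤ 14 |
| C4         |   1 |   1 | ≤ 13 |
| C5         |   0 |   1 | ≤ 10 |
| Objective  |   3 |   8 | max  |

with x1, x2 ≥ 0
Minimize: z = 30y1 + 15y2 + 14y3 + 13y4 + 10y5

Subject to:
  C1: -2y1 - 4y2 - y3 - y4 ≤ -3
  C2: -y1 - y2 - y4 - y5 ≤ -8
  y1, y2, y3, y4, y5 ≥ 0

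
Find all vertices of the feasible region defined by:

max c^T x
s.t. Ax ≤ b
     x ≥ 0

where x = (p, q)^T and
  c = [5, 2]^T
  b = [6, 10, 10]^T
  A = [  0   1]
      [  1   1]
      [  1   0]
Each vertex is the intersection of two constraint boundaries that also satisfies all remaining constraints:
  p = 0 and q = 0 → (0, 0)
  p + q = 10 and p = 10 → (10, 0)
  q = 6 and p + q = 10 → (4, 6)
  q = 6 and p = 0 → (0, 6)

Vertices: (0, 0), (10, 0), (4, 6), (0, 6)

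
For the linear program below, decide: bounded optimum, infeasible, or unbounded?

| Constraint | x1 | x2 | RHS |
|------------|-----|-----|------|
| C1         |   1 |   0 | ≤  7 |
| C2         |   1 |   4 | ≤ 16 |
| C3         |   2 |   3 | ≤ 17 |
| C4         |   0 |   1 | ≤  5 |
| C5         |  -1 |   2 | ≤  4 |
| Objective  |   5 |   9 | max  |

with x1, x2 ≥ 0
The point (4, 3) satisfies every constraint, so the LP is feasible; the constraints give x1 ≤ 7 and x2 ≤ 5, which with x1, x2 ≥ 0 keep the feasible region inside a bounded box. A feasible, bounded LP attains a finite optimum at a vertex.

Feasible with finite optimum z* = 47 at (4, 3).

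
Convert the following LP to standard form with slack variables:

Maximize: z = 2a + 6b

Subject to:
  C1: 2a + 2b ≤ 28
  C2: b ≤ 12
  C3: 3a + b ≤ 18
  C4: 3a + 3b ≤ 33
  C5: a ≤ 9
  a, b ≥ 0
max z = 2a + 6b

s.t.
  2a + 2b + s1 = 28
  b + s2 = 12
  3a + b + s3 = 18
  3a + 3b + s4 = 33
  a + s5 = 9
  a, b, s1, s2, s3, s4, s5 ≥ 0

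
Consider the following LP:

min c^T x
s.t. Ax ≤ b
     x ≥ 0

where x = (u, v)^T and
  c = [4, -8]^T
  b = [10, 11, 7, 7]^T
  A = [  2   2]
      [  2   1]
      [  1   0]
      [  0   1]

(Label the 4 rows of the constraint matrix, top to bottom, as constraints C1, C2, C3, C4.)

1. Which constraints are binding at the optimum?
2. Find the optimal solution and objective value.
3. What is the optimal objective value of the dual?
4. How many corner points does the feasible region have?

1. C1, u ≥ 0
2. u = 0, v = 5, z = -40
3. -40 (by strong duality, equal to the primal optimum)
4. 3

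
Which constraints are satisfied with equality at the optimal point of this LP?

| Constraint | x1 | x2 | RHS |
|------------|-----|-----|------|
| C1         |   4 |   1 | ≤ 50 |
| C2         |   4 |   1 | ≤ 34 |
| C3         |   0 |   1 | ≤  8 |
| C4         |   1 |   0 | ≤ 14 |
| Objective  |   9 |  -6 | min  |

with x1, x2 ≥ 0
Optimal: x1 = 0, x2 = 8
Slack at optimum:
  C1: slack = 42
  C2: slack = 26
  C3: slack = 0 (binding)
  C4: slack = 14
  x1 ≥ 0: x1 = 0 (binding)
  x2 ≥ 0: x2 = 8
Binding constraints: C3, x1 ≥ 0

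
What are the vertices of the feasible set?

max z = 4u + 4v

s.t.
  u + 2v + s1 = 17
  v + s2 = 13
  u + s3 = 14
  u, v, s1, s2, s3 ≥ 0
Each vertex is the intersection of two constraint boundaries that also satisfies all remaining constraints:
  u = 0 and v = 0 → (0, 0)
  u = 14 and v = 0 → (14, 0)
  u + 2v = 17 and u = 14 → (14, 1.5)
  u + 2v = 17 and u = 0 → (0, 8.5)

Vertices: (0, 0), (14, 0), (14, 1.5), (0, 8.5)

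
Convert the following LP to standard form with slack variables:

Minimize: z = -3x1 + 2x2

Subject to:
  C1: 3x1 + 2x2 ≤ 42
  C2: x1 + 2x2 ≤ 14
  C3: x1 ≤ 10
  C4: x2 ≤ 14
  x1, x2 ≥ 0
min z = -3x1 + 2x2

s.t.
  3x1 + 2x2 + s1 = 42
  x1 + 2x2 + s2 = 14
  x1 + s3 = 10
  x2 + s4 = 14
  x1, x2, s1, s2, s3, s4 ≥ 0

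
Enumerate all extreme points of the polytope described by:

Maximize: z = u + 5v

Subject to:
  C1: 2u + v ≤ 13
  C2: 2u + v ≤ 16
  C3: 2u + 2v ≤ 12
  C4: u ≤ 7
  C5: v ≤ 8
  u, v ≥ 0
Each vertex is the intersection of two constraint boundaries that also satisfies all remaining constraints:
  u = 0 and v = 0 → (0, 0)
  2u + 2v = 12 and v = 0 → (6, 0)
  2u + 2v = 12 and u = 0 → (0, 6)

Vertices: (0, 0), (6, 0), (0, 6)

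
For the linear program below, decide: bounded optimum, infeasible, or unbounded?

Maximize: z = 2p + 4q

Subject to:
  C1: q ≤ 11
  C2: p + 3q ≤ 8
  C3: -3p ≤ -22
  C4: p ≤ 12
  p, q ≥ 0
The point (8, 0) satisfies every constraint, so the LP is feasible; the constraints give p ≤ 12 and q ≤ 11, which with p, q ≥ 0 keep the feasible region inside a bounded box. A feasible, bounded LP attains a finite optimum at a vertex.

Evaluating z = 2p + 4q at each vertex:
  (7.333, 0): z = 14.67
  (8, 0): z = 16
  (7.333, 0.2222): z = 15.56

Bounded optimum: z* = 16 at (8, 0).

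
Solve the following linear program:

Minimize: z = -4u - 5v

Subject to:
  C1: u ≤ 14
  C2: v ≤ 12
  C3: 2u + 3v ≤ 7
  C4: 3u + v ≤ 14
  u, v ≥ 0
u = 3.5, v = 0, z = -14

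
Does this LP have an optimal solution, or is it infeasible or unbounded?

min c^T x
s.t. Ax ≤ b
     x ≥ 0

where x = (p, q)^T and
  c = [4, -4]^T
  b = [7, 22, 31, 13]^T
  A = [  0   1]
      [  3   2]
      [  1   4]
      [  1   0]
The point (0, 7) satisfies every constraint, so the LP is feasible; the constraints give p ≤ 13 and q ≤ 7, which with p, q ≥ 0 keep the feasible region inside a bounded box. A feasible, bounded LP attains a finite optimum at a vertex.

Bounded optimum: z* = -28 at (0, 7).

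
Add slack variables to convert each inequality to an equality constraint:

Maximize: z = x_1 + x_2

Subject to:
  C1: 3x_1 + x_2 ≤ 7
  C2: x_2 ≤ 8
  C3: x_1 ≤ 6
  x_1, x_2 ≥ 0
max z = x_1 + x_2

s.t.
  3x_1 + x_2 + s1 = 7
  x_2 + s2 = 8
  x_1 + s3 = 6
  x_1, x_2, s1, s2, s3 ≥ 0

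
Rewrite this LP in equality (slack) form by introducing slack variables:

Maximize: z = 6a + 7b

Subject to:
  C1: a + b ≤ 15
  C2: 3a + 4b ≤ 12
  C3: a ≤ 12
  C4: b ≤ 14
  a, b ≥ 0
max z = 6a + 7b

s.t.
  a + b + s1 = 15
  3a + 4b + s2 = 12
  a + s3 = 12
  b + s4 = 14
  a, b, s1, s2, s3, s4 ≥ 0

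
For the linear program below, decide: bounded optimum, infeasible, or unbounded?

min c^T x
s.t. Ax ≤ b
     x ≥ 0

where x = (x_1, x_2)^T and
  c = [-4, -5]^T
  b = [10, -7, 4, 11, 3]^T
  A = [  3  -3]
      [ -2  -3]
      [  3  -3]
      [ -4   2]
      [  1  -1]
Feasible point: (0, 3) satisfies every constraint, so the LP is feasible.
Direction d = (1, 1): for each constraint row a, a·d ≤ 0 —
  (3)(1) + (-3)(1) = 0 ≤ 0
  (-2)(1) + (-3)(1) = -5 ≤ 0
  (3)(1) + (-3)(1) = 0 ≤ 0
  (-4)(1) + (2)(1) = -2 ≤ 0
  (1)(1) + (-1)(1) = 0 ≤ 0
and d ≥ 0, so (0, 3) + t·d stays feasible for every t ≥ 0. Along this ray z = -4x_1 - 5x_2 changes by -9 per unit t, so z → −∞.

Unbounded: there is a feasible ray along which z → −∞.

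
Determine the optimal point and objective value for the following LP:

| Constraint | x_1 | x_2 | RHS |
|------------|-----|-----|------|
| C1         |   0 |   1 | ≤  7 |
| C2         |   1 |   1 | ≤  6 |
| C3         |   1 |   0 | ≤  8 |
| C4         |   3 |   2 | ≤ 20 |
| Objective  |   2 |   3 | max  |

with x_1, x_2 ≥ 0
Each vertex is the intersection of two constraint boundaries that also satisfies all remaining constraints:
  x_1 = 0 and x_2 = 0 → (0, 0)
  x_1 + x_2 = 6 and x_2 = 0 → (6, 0)
  x_1 + x_2 = 6 and x_1 = 0 → (0, 6)

Evaluating z = 2x_1 + 3x_2 at each vertex:
  (0, 0): z = 0
  (6, 0): z = 12
  (0, 6): z = 18

The maximum is at (0, 6) with z = 18.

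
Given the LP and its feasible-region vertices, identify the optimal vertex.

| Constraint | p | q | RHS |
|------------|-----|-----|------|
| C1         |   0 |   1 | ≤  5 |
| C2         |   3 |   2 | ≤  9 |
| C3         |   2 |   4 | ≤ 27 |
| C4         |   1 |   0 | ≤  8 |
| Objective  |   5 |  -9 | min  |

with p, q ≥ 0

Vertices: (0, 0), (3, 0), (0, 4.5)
Evaluating z = 5p - 9q at each vertex:
  (0, 0): z = 0
  (3, 0): z = 15
  (0, 4.5): z = -40.5

The smallest value is z = -40.5, attained at (0, 4.5).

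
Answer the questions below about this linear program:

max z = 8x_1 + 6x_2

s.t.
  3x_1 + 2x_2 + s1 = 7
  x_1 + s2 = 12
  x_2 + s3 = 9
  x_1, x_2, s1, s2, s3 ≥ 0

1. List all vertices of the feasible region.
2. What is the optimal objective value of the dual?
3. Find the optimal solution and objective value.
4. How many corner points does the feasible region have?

1. (0, 0), (2.333, 0), (0, 3.5)
2. 21 (by strong duality, equal to the primal optimum)
3. x_1 = 0, x_2 = 3.5, z = 21
4. 3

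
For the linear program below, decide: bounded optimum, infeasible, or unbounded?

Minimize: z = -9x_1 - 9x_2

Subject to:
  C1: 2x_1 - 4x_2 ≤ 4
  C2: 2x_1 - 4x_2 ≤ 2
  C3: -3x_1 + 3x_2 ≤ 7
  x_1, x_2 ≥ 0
Feasible point: (0, 0) satisfies every constraint, so the LP is feasible.
Direction d = (1, 1): for each constraint row a, a·d ≤ 0 —
  (2)(1) + (-4)(1) = -2 ≤ 0
  (2)(1) + (-4)(1) = -2 ≤ 0
  (-3)(1) + (3)(1) = 0 ≤ 0
and d ≥ 0, so (0, 0) + t·d stays feasible for every t ≥ 0. Along this ray z = -9x_1 - 9x_2 changes by -18 per unit t, so z → −∞.

Unbounded — the objective can decrease without bound over the feasible region.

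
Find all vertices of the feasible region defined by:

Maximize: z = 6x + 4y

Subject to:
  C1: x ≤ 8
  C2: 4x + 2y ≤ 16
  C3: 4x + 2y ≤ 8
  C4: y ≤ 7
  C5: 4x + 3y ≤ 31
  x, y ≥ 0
Each vertex is the intersection of two constraint boundaries that also satisfies all remaining constraints:
  x = 0 and y = 0 → (0, 0)
  4x + 2y = 8 and y = 0 → (2, 0)
  4x + 2y = 8 and x = 0 → (0, 4)

Vertices: (0, 0), (2, 0), (0, 4)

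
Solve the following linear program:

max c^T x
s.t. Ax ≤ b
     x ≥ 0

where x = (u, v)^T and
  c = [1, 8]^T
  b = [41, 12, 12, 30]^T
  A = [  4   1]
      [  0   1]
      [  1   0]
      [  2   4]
Each vertex is the intersection of two constraint boundaries that also satisfies all remaining constraints:
  u = 0 and v = 0 → (0, 0)
  4u + v = 41 and v = 0 → (10.25, 0)
  4u + v = 41 and 2u + 4v = 30 → (9.571, 2.714)
  2u + 4v = 30 and u = 0 → (0, 7.5)

Evaluating z = u + 8v at each vertex:
  (0, 0): z = 0
  (10.25, 0): z = 10.25
  (9.571, 2.714): z = 31.29
  (0, 7.5): z = 60

The maximum is at (0, 7.5) with z = 60.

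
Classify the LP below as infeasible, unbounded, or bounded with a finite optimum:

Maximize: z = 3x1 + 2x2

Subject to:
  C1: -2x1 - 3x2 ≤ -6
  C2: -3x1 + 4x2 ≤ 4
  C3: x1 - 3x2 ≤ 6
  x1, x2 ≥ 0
Feasible point: (2, 1) satisfies every constraint, so the LP is feasible.
Direction d = (4, 3): for each constraint row a, a·d ≤ 0 —
  (-2)(4) + (-3)(3) = -17 ≤ 0
  (-3)(4) + (4)(3) = 0 ≤ 0
  (1)(4) + (-3)(3) = -5 ≤ 0
and d ≥ 0, so (2, 1) + t·d stays feasible for every t ≥ 0. Along this ray z = 3x1 + 2x2 changes by 18 per unit t, so z → +∞.

Unbounded: there is a feasible ray along which z → +∞.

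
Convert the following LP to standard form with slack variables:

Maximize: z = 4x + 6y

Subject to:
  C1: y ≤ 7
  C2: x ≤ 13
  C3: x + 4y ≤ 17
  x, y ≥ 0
max z = 4x + 6y

s.t.
  y + s1 = 7
  x + s2 = 13
  x + 4y + s3 = 17
  x, y, s1, s2, s3 ≥ 0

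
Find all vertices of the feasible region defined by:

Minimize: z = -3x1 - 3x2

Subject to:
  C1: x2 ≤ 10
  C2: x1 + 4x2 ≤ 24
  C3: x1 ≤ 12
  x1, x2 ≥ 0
Each vertex is the intersection of two constraint boundaries that also satisfies all remaining constraints:
  x1 = 0 and x2 = 0 → (0, 0)
  x1 = 12 and x2 = 0 → (12, 0)
  x1 + 4x2 = 24 and x1 = 12 → (12, 3)
  x1 + 4x2 = 24 and x1 = 0 → (0, 6)

Vertices: (0, 0), (12, 0), (12, 3), (0, 6)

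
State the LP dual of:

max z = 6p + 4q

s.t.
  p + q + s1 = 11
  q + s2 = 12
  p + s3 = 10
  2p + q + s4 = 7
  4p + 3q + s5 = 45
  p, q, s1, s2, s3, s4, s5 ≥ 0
Minimize: z = 11y1 + 12y2 + 10y3 + 7y4 + 45y5

Subject to:
  C1: -y1 - y3 - 2y4 - 4y5 ≤ -6
  C2: -y1 - y2 - y4 - 3y5 ≤ -4
  y1, y2, y3, y4, y5 ≥ 0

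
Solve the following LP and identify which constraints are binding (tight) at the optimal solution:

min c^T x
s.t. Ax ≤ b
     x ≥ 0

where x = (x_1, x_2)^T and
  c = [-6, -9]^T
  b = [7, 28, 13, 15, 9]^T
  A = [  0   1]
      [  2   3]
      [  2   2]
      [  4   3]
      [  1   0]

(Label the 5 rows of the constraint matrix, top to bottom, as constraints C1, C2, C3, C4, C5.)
Optimal: x_1 = 0, x_2 = 5
Binding: C4, x_1 ≥ 0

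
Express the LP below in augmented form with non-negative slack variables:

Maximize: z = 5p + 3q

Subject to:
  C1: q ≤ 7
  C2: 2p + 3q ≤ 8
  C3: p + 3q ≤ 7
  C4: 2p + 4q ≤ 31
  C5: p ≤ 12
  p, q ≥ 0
max z = 5p + 3q

s.t.
  q + s1 = 7
  2p + 3q + s2 = 8
  p + 3q + s3 = 7
  2p + 4q + s4 = 31
  p + s5 = 12
  p, q, s1, s2, s3, s4, s5 ≥ 0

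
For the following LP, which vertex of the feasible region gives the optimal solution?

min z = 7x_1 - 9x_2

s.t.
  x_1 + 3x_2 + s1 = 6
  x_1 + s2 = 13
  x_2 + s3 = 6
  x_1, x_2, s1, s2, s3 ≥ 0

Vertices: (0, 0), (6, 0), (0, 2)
Evaluating z = 7x_1 - 9x_2 at each vertex:
  (0, 0): z = 0
  (6, 0): z = 42
  (0, 2): z = -18

The smallest value is z = -18, attained at (0, 2).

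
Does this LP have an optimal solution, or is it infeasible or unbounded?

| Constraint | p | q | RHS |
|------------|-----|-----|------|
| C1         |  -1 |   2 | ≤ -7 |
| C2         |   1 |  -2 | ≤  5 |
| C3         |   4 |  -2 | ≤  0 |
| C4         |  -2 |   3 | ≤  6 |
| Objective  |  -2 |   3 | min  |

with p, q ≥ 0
C2 requires p - 2q ≤ 5, while C1 (-p + 2q ≤ -7) is equivalent to p - 2q ≥ 7. Together they would need 7 ≤ p - 2q ≤ 5, which is impossible since 7 > 5. No point satisfies all constraints.

Infeasible — the constraint set is empty.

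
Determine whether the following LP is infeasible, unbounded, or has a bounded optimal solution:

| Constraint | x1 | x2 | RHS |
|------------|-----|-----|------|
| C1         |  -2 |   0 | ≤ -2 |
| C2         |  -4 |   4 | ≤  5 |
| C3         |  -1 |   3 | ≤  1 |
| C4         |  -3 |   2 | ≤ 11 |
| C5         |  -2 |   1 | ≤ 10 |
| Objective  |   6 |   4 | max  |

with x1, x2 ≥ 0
Feasible point: (1, 0) satisfies every constraint, so the LP is feasible.
Direction d = (1, 0): for each constraint row a, a·d ≤ 0 —
  (-2)(1) + (0)(0) = -2 ≤ 0
  (-4)(1) + (4)(0) = -4 ≤ 0
  (-1)(1) + (3)(0) = -1 ≤ 0
  (-3)(1) + (2)(0) = -3 ≤ 0
  (-2)(1) + (1)(0) = -2 ≤ 0
and d ≥ 0, so (1, 0) + t·d stays feasible for every t ≥ 0. Along this ray z = 6x1 + 4x2 changes by 6 per unit t, so z → +∞.

Unbounded — the objective can increase without bound over the feasible region.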